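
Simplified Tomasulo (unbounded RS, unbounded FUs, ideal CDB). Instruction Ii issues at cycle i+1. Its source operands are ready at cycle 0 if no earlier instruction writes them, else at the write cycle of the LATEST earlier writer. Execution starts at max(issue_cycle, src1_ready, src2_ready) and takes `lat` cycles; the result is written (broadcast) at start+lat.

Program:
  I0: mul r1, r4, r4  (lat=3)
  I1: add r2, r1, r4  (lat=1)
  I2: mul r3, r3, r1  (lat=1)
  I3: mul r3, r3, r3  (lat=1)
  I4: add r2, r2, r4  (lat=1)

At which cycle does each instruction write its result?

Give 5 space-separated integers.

I0 mul r1: issue@1 deps=(None,None) exec_start@1 write@4
I1 add r2: issue@2 deps=(0,None) exec_start@4 write@5
I2 mul r3: issue@3 deps=(None,0) exec_start@4 write@5
I3 mul r3: issue@4 deps=(2,2) exec_start@5 write@6
I4 add r2: issue@5 deps=(1,None) exec_start@5 write@6

Answer: 4 5 5 6 6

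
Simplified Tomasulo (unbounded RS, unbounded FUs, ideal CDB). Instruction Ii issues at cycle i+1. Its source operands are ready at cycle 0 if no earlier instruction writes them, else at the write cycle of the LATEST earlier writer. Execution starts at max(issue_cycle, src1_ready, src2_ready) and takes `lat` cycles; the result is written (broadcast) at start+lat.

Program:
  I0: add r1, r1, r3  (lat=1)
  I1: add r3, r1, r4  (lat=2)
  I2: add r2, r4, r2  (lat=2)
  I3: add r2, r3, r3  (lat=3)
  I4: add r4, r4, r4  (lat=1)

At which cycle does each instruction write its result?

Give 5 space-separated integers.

Answer: 2 4 5 7 6

Derivation:
I0 add r1: issue@1 deps=(None,None) exec_start@1 write@2
I1 add r3: issue@2 deps=(0,None) exec_start@2 write@4
I2 add r2: issue@3 deps=(None,None) exec_start@3 write@5
I3 add r2: issue@4 deps=(1,1) exec_start@4 write@7
I4 add r4: issue@5 deps=(None,None) exec_start@5 write@6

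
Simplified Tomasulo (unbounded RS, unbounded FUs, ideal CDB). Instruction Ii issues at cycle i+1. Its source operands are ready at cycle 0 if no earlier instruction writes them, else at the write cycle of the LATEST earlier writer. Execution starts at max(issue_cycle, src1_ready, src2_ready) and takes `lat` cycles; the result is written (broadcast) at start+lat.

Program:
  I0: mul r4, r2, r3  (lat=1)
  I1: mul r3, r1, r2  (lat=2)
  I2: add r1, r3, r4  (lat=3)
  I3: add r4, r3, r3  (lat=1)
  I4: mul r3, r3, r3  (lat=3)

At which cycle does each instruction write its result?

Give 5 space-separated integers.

Answer: 2 4 7 5 8

Derivation:
I0 mul r4: issue@1 deps=(None,None) exec_start@1 write@2
I1 mul r3: issue@2 deps=(None,None) exec_start@2 write@4
I2 add r1: issue@3 deps=(1,0) exec_start@4 write@7
I3 add r4: issue@4 deps=(1,1) exec_start@4 write@5
I4 mul r3: issue@5 deps=(1,1) exec_start@5 write@8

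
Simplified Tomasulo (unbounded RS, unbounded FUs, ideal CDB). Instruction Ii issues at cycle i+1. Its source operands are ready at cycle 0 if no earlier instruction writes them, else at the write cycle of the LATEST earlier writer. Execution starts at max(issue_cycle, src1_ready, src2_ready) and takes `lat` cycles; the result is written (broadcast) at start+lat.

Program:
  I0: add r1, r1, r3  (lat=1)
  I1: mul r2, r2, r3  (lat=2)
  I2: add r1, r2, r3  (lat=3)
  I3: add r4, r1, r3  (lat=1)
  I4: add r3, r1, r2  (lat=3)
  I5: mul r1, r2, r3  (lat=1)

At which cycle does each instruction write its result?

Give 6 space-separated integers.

Answer: 2 4 7 8 10 11

Derivation:
I0 add r1: issue@1 deps=(None,None) exec_start@1 write@2
I1 mul r2: issue@2 deps=(None,None) exec_start@2 write@4
I2 add r1: issue@3 deps=(1,None) exec_start@4 write@7
I3 add r4: issue@4 deps=(2,None) exec_start@7 write@8
I4 add r3: issue@5 deps=(2,1) exec_start@7 write@10
I5 mul r1: issue@6 deps=(1,4) exec_start@10 write@11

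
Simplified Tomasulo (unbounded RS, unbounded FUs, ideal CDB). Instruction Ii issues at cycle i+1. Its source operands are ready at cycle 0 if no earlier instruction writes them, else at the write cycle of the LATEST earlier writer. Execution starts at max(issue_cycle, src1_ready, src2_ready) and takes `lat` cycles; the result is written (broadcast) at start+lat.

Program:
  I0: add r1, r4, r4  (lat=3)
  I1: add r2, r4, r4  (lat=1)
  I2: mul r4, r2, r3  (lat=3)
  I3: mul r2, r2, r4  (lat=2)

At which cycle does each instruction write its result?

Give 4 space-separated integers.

I0 add r1: issue@1 deps=(None,None) exec_start@1 write@4
I1 add r2: issue@2 deps=(None,None) exec_start@2 write@3
I2 mul r4: issue@3 deps=(1,None) exec_start@3 write@6
I3 mul r2: issue@4 deps=(1,2) exec_start@6 write@8

Answer: 4 3 6 8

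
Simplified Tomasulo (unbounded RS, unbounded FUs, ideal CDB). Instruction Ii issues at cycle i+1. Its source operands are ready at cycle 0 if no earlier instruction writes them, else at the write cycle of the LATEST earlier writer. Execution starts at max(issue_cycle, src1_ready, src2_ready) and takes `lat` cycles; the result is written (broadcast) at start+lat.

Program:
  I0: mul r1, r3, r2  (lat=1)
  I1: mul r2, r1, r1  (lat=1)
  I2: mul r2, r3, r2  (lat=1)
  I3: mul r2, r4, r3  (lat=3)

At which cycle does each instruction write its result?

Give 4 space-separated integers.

Answer: 2 3 4 7

Derivation:
I0 mul r1: issue@1 deps=(None,None) exec_start@1 write@2
I1 mul r2: issue@2 deps=(0,0) exec_start@2 write@3
I2 mul r2: issue@3 deps=(None,1) exec_start@3 write@4
I3 mul r2: issue@4 deps=(None,None) exec_start@4 write@7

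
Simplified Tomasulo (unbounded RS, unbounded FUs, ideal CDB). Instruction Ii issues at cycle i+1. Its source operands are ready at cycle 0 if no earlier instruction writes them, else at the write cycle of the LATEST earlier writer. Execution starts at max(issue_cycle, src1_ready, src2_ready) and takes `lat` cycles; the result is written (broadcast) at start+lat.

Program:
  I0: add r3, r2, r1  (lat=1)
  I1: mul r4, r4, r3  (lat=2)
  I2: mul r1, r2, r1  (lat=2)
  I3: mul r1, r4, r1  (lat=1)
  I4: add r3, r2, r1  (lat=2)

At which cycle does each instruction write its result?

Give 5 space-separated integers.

I0 add r3: issue@1 deps=(None,None) exec_start@1 write@2
I1 mul r4: issue@2 deps=(None,0) exec_start@2 write@4
I2 mul r1: issue@3 deps=(None,None) exec_start@3 write@5
I3 mul r1: issue@4 deps=(1,2) exec_start@5 write@6
I4 add r3: issue@5 deps=(None,3) exec_start@6 write@8

Answer: 2 4 5 6 8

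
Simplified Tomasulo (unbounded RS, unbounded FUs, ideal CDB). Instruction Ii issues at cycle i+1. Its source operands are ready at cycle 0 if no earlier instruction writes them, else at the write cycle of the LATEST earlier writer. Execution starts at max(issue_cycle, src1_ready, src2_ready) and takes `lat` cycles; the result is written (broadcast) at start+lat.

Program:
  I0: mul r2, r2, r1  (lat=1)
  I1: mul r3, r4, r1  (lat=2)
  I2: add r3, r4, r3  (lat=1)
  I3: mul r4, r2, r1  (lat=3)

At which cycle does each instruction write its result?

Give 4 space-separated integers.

I0 mul r2: issue@1 deps=(None,None) exec_start@1 write@2
I1 mul r3: issue@2 deps=(None,None) exec_start@2 write@4
I2 add r3: issue@3 deps=(None,1) exec_start@4 write@5
I3 mul r4: issue@4 deps=(0,None) exec_start@4 write@7

Answer: 2 4 5 7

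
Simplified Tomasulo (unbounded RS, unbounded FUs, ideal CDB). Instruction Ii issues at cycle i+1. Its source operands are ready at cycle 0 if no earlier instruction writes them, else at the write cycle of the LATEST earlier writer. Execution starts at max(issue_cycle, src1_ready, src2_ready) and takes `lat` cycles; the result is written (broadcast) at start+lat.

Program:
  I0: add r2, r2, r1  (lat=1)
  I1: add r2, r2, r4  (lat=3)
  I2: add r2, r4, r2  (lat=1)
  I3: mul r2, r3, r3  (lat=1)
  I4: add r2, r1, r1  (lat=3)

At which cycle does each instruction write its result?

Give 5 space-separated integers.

I0 add r2: issue@1 deps=(None,None) exec_start@1 write@2
I1 add r2: issue@2 deps=(0,None) exec_start@2 write@5
I2 add r2: issue@3 deps=(None,1) exec_start@5 write@6
I3 mul r2: issue@4 deps=(None,None) exec_start@4 write@5
I4 add r2: issue@5 deps=(None,None) exec_start@5 write@8

Answer: 2 5 6 5 8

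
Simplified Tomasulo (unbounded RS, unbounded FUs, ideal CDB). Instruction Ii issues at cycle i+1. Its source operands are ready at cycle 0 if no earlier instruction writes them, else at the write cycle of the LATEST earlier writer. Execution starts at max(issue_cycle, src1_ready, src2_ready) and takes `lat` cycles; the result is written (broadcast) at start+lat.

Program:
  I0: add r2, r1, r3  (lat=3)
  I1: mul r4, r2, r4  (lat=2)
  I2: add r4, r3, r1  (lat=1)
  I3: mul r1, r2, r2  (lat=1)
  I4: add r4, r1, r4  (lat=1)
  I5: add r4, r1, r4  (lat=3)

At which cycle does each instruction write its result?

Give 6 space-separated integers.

Answer: 4 6 4 5 6 9

Derivation:
I0 add r2: issue@1 deps=(None,None) exec_start@1 write@4
I1 mul r4: issue@2 deps=(0,None) exec_start@4 write@6
I2 add r4: issue@3 deps=(None,None) exec_start@3 write@4
I3 mul r1: issue@4 deps=(0,0) exec_start@4 write@5
I4 add r4: issue@5 deps=(3,2) exec_start@5 write@6
I5 add r4: issue@6 deps=(3,4) exec_start@6 write@9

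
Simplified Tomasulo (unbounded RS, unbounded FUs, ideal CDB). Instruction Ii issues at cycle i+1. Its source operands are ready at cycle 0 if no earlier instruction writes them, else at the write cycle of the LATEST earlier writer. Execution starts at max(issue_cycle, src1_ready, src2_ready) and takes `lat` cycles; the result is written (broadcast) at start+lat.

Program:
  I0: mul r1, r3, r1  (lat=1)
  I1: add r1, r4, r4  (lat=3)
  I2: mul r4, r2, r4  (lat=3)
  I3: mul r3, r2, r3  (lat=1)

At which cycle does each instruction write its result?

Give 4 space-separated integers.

Answer: 2 5 6 5

Derivation:
I0 mul r1: issue@1 deps=(None,None) exec_start@1 write@2
I1 add r1: issue@2 deps=(None,None) exec_start@2 write@5
I2 mul r4: issue@3 deps=(None,None) exec_start@3 write@6
I3 mul r3: issue@4 deps=(None,None) exec_start@4 write@5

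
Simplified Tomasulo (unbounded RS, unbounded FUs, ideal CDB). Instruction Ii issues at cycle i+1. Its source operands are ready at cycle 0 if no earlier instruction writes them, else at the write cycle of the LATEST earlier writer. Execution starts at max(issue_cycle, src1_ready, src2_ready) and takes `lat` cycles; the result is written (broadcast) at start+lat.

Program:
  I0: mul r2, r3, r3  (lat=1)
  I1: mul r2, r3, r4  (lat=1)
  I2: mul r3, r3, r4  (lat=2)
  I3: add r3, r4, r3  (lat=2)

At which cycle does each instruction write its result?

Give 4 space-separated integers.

Answer: 2 3 5 7

Derivation:
I0 mul r2: issue@1 deps=(None,None) exec_start@1 write@2
I1 mul r2: issue@2 deps=(None,None) exec_start@2 write@3
I2 mul r3: issue@3 deps=(None,None) exec_start@3 write@5
I3 add r3: issue@4 deps=(None,2) exec_start@5 write@7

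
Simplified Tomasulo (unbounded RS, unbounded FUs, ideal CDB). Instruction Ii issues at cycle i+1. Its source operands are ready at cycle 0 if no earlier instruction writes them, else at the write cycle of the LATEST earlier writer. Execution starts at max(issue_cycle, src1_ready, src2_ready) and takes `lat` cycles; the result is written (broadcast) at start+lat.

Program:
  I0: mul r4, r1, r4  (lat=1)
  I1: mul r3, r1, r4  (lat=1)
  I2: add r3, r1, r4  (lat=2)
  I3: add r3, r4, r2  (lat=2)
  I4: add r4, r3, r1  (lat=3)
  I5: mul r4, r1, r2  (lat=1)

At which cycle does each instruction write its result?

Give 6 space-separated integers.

Answer: 2 3 5 6 9 7

Derivation:
I0 mul r4: issue@1 deps=(None,None) exec_start@1 write@2
I1 mul r3: issue@2 deps=(None,0) exec_start@2 write@3
I2 add r3: issue@3 deps=(None,0) exec_start@3 write@5
I3 add r3: issue@4 deps=(0,None) exec_start@4 write@6
I4 add r4: issue@5 deps=(3,None) exec_start@6 write@9
I5 mul r4: issue@6 deps=(None,None) exec_start@6 write@7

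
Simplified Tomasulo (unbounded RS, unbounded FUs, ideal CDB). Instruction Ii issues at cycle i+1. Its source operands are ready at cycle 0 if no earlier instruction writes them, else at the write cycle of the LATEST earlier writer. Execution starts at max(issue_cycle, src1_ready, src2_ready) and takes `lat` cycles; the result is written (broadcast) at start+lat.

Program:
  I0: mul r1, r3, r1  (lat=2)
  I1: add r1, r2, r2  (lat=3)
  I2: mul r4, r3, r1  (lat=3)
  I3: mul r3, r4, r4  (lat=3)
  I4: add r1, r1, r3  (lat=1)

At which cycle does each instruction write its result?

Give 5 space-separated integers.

Answer: 3 5 8 11 12

Derivation:
I0 mul r1: issue@1 deps=(None,None) exec_start@1 write@3
I1 add r1: issue@2 deps=(None,None) exec_start@2 write@5
I2 mul r4: issue@3 deps=(None,1) exec_start@5 write@8
I3 mul r3: issue@4 deps=(2,2) exec_start@8 write@11
I4 add r1: issue@5 deps=(1,3) exec_start@11 write@12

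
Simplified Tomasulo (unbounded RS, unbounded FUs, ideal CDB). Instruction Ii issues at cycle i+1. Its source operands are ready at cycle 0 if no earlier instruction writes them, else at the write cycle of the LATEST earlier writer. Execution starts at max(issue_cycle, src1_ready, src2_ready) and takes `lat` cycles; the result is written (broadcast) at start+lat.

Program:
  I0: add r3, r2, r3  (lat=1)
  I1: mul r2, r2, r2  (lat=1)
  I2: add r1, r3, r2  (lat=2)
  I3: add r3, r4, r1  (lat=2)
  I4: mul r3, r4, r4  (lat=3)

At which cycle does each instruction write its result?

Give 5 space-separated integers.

Answer: 2 3 5 7 8

Derivation:
I0 add r3: issue@1 deps=(None,None) exec_start@1 write@2
I1 mul r2: issue@2 deps=(None,None) exec_start@2 write@3
I2 add r1: issue@3 deps=(0,1) exec_start@3 write@5
I3 add r3: issue@4 deps=(None,2) exec_start@5 write@7
I4 mul r3: issue@5 deps=(None,None) exec_start@5 write@8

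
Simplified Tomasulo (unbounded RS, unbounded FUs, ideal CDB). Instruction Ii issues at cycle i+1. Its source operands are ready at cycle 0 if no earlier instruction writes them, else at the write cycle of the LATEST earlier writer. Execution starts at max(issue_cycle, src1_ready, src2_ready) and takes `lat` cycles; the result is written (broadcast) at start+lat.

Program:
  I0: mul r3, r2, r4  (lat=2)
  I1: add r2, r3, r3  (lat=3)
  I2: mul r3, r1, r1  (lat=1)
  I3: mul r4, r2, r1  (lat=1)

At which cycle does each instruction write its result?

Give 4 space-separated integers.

I0 mul r3: issue@1 deps=(None,None) exec_start@1 write@3
I1 add r2: issue@2 deps=(0,0) exec_start@3 write@6
I2 mul r3: issue@3 deps=(None,None) exec_start@3 write@4
I3 mul r4: issue@4 deps=(1,None) exec_start@6 write@7

Answer: 3 6 4 7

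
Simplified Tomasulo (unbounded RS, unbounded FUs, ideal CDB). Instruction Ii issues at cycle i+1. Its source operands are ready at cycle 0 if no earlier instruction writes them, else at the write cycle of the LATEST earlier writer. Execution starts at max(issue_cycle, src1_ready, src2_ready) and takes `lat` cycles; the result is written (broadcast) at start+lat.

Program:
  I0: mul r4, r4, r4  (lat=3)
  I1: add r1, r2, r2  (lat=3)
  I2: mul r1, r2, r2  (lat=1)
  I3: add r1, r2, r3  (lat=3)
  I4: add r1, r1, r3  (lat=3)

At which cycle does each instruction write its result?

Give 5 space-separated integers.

I0 mul r4: issue@1 deps=(None,None) exec_start@1 write@4
I1 add r1: issue@2 deps=(None,None) exec_start@2 write@5
I2 mul r1: issue@3 deps=(None,None) exec_start@3 write@4
I3 add r1: issue@4 deps=(None,None) exec_start@4 write@7
I4 add r1: issue@5 deps=(3,None) exec_start@7 write@10

Answer: 4 5 4 7 10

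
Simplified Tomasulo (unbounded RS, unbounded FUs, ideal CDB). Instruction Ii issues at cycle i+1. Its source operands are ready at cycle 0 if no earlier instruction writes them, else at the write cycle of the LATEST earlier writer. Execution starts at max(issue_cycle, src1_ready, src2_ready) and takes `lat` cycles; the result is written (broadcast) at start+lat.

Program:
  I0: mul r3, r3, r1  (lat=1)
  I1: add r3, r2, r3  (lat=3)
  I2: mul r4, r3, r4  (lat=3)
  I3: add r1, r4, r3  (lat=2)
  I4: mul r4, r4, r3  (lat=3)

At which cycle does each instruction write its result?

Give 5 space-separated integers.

I0 mul r3: issue@1 deps=(None,None) exec_start@1 write@2
I1 add r3: issue@2 deps=(None,0) exec_start@2 write@5
I2 mul r4: issue@3 deps=(1,None) exec_start@5 write@8
I3 add r1: issue@4 deps=(2,1) exec_start@8 write@10
I4 mul r4: issue@5 deps=(2,1) exec_start@8 write@11

Answer: 2 5 8 10 11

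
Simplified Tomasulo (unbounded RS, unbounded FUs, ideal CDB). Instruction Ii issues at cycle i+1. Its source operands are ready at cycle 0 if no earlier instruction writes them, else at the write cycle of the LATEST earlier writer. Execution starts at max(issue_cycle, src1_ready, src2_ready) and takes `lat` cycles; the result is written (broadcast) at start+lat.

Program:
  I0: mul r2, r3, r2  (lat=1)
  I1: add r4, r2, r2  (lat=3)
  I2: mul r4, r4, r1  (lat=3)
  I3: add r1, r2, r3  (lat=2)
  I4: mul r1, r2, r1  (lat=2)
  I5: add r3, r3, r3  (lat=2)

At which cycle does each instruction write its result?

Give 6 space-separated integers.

Answer: 2 5 8 6 8 8

Derivation:
I0 mul r2: issue@1 deps=(None,None) exec_start@1 write@2
I1 add r4: issue@2 deps=(0,0) exec_start@2 write@5
I2 mul r4: issue@3 deps=(1,None) exec_start@5 write@8
I3 add r1: issue@4 deps=(0,None) exec_start@4 write@6
I4 mul r1: issue@5 deps=(0,3) exec_start@6 write@8
I5 add r3: issue@6 deps=(None,None) exec_start@6 write@8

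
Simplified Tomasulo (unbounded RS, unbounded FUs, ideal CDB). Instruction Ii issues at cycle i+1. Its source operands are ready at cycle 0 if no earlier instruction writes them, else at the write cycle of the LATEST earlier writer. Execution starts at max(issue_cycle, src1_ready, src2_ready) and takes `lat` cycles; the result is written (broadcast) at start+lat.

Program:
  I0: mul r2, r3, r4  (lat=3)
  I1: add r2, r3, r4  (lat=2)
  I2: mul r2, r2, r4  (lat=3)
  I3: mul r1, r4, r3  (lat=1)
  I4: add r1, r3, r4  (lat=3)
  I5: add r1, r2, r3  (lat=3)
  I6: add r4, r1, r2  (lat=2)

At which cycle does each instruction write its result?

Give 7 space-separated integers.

Answer: 4 4 7 5 8 10 12

Derivation:
I0 mul r2: issue@1 deps=(None,None) exec_start@1 write@4
I1 add r2: issue@2 deps=(None,None) exec_start@2 write@4
I2 mul r2: issue@3 deps=(1,None) exec_start@4 write@7
I3 mul r1: issue@4 deps=(None,None) exec_start@4 write@5
I4 add r1: issue@5 deps=(None,None) exec_start@5 write@8
I5 add r1: issue@6 deps=(2,None) exec_start@7 write@10
I6 add r4: issue@7 deps=(5,2) exec_start@10 write@12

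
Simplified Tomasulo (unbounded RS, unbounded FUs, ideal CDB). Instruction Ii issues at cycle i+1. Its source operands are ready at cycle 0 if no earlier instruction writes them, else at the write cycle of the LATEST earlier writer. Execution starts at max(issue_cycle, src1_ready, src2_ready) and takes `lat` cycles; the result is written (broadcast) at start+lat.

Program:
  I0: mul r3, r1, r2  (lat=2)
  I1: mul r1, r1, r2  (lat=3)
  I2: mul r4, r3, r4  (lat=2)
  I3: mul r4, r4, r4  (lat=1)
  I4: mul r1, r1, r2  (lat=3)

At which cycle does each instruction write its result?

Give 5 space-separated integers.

I0 mul r3: issue@1 deps=(None,None) exec_start@1 write@3
I1 mul r1: issue@2 deps=(None,None) exec_start@2 write@5
I2 mul r4: issue@3 deps=(0,None) exec_start@3 write@5
I3 mul r4: issue@4 deps=(2,2) exec_start@5 write@6
I4 mul r1: issue@5 deps=(1,None) exec_start@5 write@8

Answer: 3 5 5 6 8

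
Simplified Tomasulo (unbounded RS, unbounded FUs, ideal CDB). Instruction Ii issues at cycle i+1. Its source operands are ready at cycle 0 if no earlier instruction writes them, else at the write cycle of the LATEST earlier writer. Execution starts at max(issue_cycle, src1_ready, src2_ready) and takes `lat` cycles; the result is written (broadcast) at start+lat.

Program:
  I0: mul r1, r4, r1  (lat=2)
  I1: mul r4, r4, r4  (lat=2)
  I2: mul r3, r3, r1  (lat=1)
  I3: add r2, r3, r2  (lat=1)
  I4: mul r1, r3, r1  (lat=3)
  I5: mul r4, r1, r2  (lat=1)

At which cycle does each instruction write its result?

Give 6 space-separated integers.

I0 mul r1: issue@1 deps=(None,None) exec_start@1 write@3
I1 mul r4: issue@2 deps=(None,None) exec_start@2 write@4
I2 mul r3: issue@3 deps=(None,0) exec_start@3 write@4
I3 add r2: issue@4 deps=(2,None) exec_start@4 write@5
I4 mul r1: issue@5 deps=(2,0) exec_start@5 write@8
I5 mul r4: issue@6 deps=(4,3) exec_start@8 write@9

Answer: 3 4 4 5 8 9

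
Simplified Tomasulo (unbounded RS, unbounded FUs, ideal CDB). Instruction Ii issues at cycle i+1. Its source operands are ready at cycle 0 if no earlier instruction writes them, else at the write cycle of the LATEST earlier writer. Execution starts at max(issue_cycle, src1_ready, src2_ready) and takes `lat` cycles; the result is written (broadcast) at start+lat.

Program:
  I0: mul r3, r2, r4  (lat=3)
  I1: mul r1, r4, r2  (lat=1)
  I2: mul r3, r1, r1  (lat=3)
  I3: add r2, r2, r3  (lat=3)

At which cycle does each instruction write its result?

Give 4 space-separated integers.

Answer: 4 3 6 9

Derivation:
I0 mul r3: issue@1 deps=(None,None) exec_start@1 write@4
I1 mul r1: issue@2 deps=(None,None) exec_start@2 write@3
I2 mul r3: issue@3 deps=(1,1) exec_start@3 write@6
I3 add r2: issue@4 deps=(None,2) exec_start@6 write@9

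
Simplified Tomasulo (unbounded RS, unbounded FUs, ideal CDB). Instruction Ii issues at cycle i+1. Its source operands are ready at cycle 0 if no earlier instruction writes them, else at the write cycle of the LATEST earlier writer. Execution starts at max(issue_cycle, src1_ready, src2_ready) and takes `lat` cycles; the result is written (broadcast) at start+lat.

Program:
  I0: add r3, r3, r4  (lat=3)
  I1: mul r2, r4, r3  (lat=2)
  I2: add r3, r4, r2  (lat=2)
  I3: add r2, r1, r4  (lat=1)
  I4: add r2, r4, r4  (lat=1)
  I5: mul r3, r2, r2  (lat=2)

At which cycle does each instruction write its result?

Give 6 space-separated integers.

Answer: 4 6 8 5 6 8

Derivation:
I0 add r3: issue@1 deps=(None,None) exec_start@1 write@4
I1 mul r2: issue@2 deps=(None,0) exec_start@4 write@6
I2 add r3: issue@3 deps=(None,1) exec_start@6 write@8
I3 add r2: issue@4 deps=(None,None) exec_start@4 write@5
I4 add r2: issue@5 deps=(None,None) exec_start@5 write@6
I5 mul r3: issue@6 deps=(4,4) exec_start@6 write@8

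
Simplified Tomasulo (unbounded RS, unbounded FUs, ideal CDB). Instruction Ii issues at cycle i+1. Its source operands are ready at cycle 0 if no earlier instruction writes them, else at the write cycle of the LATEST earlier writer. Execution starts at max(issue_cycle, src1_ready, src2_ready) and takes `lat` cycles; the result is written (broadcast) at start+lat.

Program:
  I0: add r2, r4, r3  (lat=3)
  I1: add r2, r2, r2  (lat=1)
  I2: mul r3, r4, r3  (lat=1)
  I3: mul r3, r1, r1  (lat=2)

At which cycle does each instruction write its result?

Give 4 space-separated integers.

I0 add r2: issue@1 deps=(None,None) exec_start@1 write@4
I1 add r2: issue@2 deps=(0,0) exec_start@4 write@5
I2 mul r3: issue@3 deps=(None,None) exec_start@3 write@4
I3 mul r3: issue@4 deps=(None,None) exec_start@4 write@6

Answer: 4 5 4 6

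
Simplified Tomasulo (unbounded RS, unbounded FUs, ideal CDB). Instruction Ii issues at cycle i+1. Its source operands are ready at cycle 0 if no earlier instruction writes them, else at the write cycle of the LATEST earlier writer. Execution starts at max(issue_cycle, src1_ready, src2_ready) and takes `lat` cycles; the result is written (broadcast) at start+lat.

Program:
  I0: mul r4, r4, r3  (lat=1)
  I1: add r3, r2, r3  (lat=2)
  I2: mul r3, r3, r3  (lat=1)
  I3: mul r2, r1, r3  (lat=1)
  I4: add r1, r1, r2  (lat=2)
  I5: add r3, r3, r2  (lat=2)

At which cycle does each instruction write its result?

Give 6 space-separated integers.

Answer: 2 4 5 6 8 8

Derivation:
I0 mul r4: issue@1 deps=(None,None) exec_start@1 write@2
I1 add r3: issue@2 deps=(None,None) exec_start@2 write@4
I2 mul r3: issue@3 deps=(1,1) exec_start@4 write@5
I3 mul r2: issue@4 deps=(None,2) exec_start@5 write@6
I4 add r1: issue@5 deps=(None,3) exec_start@6 write@8
I5 add r3: issue@6 deps=(2,3) exec_start@6 write@8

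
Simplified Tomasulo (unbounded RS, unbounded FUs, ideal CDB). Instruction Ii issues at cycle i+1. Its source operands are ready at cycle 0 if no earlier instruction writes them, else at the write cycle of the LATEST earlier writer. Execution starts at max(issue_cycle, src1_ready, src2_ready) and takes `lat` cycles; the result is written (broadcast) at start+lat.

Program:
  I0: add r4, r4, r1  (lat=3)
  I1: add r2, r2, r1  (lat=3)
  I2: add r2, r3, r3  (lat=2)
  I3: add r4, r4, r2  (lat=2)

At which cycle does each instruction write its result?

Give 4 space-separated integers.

I0 add r4: issue@1 deps=(None,None) exec_start@1 write@4
I1 add r2: issue@2 deps=(None,None) exec_start@2 write@5
I2 add r2: issue@3 deps=(None,None) exec_start@3 write@5
I3 add r4: issue@4 deps=(0,2) exec_start@5 write@7

Answer: 4 5 5 7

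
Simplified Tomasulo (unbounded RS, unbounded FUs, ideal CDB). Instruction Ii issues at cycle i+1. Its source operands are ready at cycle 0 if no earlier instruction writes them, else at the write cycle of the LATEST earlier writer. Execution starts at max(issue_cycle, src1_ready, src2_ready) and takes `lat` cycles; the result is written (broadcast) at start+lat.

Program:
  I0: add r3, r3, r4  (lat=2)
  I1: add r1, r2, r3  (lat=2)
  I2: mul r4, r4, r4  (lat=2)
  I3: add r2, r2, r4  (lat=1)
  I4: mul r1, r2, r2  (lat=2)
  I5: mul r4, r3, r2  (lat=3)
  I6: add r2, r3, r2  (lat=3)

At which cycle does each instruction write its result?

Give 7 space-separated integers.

I0 add r3: issue@1 deps=(None,None) exec_start@1 write@3
I1 add r1: issue@2 deps=(None,0) exec_start@3 write@5
I2 mul r4: issue@3 deps=(None,None) exec_start@3 write@5
I3 add r2: issue@4 deps=(None,2) exec_start@5 write@6
I4 mul r1: issue@5 deps=(3,3) exec_start@6 write@8
I5 mul r4: issue@6 deps=(0,3) exec_start@6 write@9
I6 add r2: issue@7 deps=(0,3) exec_start@7 write@10

Answer: 3 5 5 6 8 9 10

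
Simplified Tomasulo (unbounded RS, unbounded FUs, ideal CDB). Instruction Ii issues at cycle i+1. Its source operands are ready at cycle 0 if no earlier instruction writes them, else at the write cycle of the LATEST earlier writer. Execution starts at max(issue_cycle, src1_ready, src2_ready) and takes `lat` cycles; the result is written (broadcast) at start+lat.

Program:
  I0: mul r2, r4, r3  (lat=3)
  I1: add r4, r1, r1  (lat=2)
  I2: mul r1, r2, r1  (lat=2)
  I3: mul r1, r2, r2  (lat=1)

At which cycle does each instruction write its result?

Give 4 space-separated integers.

I0 mul r2: issue@1 deps=(None,None) exec_start@1 write@4
I1 add r4: issue@2 deps=(None,None) exec_start@2 write@4
I2 mul r1: issue@3 deps=(0,None) exec_start@4 write@6
I3 mul r1: issue@4 deps=(0,0) exec_start@4 write@5

Answer: 4 4 6 5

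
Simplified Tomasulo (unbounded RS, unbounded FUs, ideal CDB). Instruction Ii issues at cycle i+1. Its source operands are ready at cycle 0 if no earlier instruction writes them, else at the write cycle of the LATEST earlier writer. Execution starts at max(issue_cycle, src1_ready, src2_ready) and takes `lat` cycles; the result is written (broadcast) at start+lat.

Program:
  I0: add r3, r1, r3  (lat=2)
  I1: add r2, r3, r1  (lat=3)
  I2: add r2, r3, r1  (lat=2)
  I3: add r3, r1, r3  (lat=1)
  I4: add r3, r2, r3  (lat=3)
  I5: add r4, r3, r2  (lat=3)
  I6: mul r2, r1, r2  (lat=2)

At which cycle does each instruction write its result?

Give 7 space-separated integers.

Answer: 3 6 5 5 8 11 9

Derivation:
I0 add r3: issue@1 deps=(None,None) exec_start@1 write@3
I1 add r2: issue@2 deps=(0,None) exec_start@3 write@6
I2 add r2: issue@3 deps=(0,None) exec_start@3 write@5
I3 add r3: issue@4 deps=(None,0) exec_start@4 write@5
I4 add r3: issue@5 deps=(2,3) exec_start@5 write@8
I5 add r4: issue@6 deps=(4,2) exec_start@8 write@11
I6 mul r2: issue@7 deps=(None,2) exec_start@7 write@9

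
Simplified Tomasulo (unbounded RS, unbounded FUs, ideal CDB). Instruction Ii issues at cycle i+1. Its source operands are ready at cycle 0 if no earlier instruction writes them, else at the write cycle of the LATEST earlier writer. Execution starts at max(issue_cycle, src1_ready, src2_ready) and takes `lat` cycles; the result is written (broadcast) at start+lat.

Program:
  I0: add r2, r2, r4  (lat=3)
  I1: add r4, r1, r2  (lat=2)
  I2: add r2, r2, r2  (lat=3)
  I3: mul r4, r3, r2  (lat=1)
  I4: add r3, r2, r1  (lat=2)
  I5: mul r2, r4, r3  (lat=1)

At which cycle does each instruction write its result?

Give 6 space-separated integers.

I0 add r2: issue@1 deps=(None,None) exec_start@1 write@4
I1 add r4: issue@2 deps=(None,0) exec_start@4 write@6
I2 add r2: issue@3 deps=(0,0) exec_start@4 write@7
I3 mul r4: issue@4 deps=(None,2) exec_start@7 write@8
I4 add r3: issue@5 deps=(2,None) exec_start@7 write@9
I5 mul r2: issue@6 deps=(3,4) exec_start@9 write@10

Answer: 4 6 7 8 9 10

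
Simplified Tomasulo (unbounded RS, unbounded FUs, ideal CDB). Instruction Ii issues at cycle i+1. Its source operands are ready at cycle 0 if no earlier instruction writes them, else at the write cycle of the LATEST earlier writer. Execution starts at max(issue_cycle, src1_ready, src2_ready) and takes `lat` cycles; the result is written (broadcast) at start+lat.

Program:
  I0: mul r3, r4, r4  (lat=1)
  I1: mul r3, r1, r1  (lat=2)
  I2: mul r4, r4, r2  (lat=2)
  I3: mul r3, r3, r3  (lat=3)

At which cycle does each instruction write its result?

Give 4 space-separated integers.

Answer: 2 4 5 7

Derivation:
I0 mul r3: issue@1 deps=(None,None) exec_start@1 write@2
I1 mul r3: issue@2 deps=(None,None) exec_start@2 write@4
I2 mul r4: issue@3 deps=(None,None) exec_start@3 write@5
I3 mul r3: issue@4 deps=(1,1) exec_start@4 write@7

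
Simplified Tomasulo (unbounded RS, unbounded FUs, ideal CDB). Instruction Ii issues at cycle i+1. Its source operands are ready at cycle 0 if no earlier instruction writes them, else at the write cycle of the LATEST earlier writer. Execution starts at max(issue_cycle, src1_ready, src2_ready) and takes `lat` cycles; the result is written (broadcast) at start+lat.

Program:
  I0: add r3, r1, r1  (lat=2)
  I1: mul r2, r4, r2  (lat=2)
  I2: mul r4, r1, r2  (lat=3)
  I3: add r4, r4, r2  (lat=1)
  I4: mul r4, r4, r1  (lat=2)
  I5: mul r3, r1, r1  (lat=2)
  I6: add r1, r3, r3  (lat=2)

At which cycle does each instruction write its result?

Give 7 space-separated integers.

I0 add r3: issue@1 deps=(None,None) exec_start@1 write@3
I1 mul r2: issue@2 deps=(None,None) exec_start@2 write@4
I2 mul r4: issue@3 deps=(None,1) exec_start@4 write@7
I3 add r4: issue@4 deps=(2,1) exec_start@7 write@8
I4 mul r4: issue@5 deps=(3,None) exec_start@8 write@10
I5 mul r3: issue@6 deps=(None,None) exec_start@6 write@8
I6 add r1: issue@7 deps=(5,5) exec_start@8 write@10

Answer: 3 4 7 8 10 8 10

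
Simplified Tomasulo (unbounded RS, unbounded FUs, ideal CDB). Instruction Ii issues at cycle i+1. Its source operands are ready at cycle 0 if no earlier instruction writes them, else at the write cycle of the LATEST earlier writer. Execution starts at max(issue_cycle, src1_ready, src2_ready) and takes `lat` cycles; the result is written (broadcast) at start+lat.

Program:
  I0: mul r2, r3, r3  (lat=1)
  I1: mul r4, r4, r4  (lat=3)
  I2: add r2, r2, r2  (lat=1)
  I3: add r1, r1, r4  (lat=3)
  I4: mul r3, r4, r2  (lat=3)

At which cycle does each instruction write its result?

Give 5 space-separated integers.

Answer: 2 5 4 8 8

Derivation:
I0 mul r2: issue@1 deps=(None,None) exec_start@1 write@2
I1 mul r4: issue@2 deps=(None,None) exec_start@2 write@5
I2 add r2: issue@3 deps=(0,0) exec_start@3 write@4
I3 add r1: issue@4 deps=(None,1) exec_start@5 write@8
I4 mul r3: issue@5 deps=(1,2) exec_start@5 write@8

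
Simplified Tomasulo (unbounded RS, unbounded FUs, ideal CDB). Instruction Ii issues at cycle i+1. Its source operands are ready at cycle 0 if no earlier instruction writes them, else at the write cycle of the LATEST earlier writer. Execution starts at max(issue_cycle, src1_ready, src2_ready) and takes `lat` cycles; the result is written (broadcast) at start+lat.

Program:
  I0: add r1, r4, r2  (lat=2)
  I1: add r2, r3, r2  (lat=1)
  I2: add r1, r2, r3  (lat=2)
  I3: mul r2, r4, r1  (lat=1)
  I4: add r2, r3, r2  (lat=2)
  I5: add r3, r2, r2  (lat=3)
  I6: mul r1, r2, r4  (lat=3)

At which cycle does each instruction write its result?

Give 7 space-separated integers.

I0 add r1: issue@1 deps=(None,None) exec_start@1 write@3
I1 add r2: issue@2 deps=(None,None) exec_start@2 write@3
I2 add r1: issue@3 deps=(1,None) exec_start@3 write@5
I3 mul r2: issue@4 deps=(None,2) exec_start@5 write@6
I4 add r2: issue@5 deps=(None,3) exec_start@6 write@8
I5 add r3: issue@6 deps=(4,4) exec_start@8 write@11
I6 mul r1: issue@7 deps=(4,None) exec_start@8 write@11

Answer: 3 3 5 6 8 11 11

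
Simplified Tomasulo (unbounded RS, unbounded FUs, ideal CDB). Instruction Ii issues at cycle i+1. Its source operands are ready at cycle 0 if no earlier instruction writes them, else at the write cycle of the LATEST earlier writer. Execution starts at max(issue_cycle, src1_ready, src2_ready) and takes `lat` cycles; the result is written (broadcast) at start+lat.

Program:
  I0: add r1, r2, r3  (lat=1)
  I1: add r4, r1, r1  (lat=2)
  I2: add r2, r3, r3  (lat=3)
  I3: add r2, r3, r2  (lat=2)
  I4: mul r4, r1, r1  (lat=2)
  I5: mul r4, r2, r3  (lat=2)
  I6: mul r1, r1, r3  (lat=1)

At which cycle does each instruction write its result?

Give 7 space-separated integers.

I0 add r1: issue@1 deps=(None,None) exec_start@1 write@2
I1 add r4: issue@2 deps=(0,0) exec_start@2 write@4
I2 add r2: issue@3 deps=(None,None) exec_start@3 write@6
I3 add r2: issue@4 deps=(None,2) exec_start@6 write@8
I4 mul r4: issue@5 deps=(0,0) exec_start@5 write@7
I5 mul r4: issue@6 deps=(3,None) exec_start@8 write@10
I6 mul r1: issue@7 deps=(0,None) exec_start@7 write@8

Answer: 2 4 6 8 7 10 8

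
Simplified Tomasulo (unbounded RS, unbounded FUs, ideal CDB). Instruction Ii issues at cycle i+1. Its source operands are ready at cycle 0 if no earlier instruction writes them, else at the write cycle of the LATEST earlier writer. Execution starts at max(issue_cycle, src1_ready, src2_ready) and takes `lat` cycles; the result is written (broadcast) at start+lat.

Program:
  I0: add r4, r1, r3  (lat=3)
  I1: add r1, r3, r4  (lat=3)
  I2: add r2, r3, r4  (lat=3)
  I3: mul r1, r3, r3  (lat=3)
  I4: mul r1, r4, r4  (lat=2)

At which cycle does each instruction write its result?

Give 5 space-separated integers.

I0 add r4: issue@1 deps=(None,None) exec_start@1 write@4
I1 add r1: issue@2 deps=(None,0) exec_start@4 write@7
I2 add r2: issue@3 deps=(None,0) exec_start@4 write@7
I3 mul r1: issue@4 deps=(None,None) exec_start@4 write@7
I4 mul r1: issue@5 deps=(0,0) exec_start@5 write@7

Answer: 4 7 7 7 7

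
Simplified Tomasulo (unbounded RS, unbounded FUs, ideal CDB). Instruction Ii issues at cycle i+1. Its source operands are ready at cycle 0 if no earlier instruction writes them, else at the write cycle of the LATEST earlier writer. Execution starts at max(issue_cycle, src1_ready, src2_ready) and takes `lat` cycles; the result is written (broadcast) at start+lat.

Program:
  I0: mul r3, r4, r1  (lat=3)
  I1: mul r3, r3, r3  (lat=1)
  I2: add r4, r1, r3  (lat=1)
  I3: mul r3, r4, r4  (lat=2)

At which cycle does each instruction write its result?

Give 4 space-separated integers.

Answer: 4 5 6 8

Derivation:
I0 mul r3: issue@1 deps=(None,None) exec_start@1 write@4
I1 mul r3: issue@2 deps=(0,0) exec_start@4 write@5
I2 add r4: issue@3 deps=(None,1) exec_start@5 write@6
I3 mul r3: issue@4 deps=(2,2) exec_start@6 write@8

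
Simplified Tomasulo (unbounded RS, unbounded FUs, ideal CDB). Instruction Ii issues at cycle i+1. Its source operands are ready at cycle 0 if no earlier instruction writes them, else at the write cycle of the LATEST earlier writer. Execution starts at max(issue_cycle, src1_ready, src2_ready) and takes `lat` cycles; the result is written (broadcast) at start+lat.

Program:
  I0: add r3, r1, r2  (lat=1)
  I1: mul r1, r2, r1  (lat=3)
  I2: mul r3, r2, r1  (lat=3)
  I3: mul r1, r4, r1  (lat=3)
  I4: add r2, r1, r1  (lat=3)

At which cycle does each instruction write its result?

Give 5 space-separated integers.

Answer: 2 5 8 8 11

Derivation:
I0 add r3: issue@1 deps=(None,None) exec_start@1 write@2
I1 mul r1: issue@2 deps=(None,None) exec_start@2 write@5
I2 mul r3: issue@3 deps=(None,1) exec_start@5 write@8
I3 mul r1: issue@4 deps=(None,1) exec_start@5 write@8
I4 add r2: issue@5 deps=(3,3) exec_start@8 write@11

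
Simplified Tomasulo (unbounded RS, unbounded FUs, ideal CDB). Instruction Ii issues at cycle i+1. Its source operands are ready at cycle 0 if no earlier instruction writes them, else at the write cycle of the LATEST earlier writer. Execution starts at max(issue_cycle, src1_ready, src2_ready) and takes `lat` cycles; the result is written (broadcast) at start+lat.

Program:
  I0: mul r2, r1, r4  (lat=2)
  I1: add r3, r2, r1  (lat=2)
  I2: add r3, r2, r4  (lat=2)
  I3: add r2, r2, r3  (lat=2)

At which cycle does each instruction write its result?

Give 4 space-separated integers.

Answer: 3 5 5 7

Derivation:
I0 mul r2: issue@1 deps=(None,None) exec_start@1 write@3
I1 add r3: issue@2 deps=(0,None) exec_start@3 write@5
I2 add r3: issue@3 deps=(0,None) exec_start@3 write@5
I3 add r2: issue@4 deps=(0,2) exec_start@5 write@7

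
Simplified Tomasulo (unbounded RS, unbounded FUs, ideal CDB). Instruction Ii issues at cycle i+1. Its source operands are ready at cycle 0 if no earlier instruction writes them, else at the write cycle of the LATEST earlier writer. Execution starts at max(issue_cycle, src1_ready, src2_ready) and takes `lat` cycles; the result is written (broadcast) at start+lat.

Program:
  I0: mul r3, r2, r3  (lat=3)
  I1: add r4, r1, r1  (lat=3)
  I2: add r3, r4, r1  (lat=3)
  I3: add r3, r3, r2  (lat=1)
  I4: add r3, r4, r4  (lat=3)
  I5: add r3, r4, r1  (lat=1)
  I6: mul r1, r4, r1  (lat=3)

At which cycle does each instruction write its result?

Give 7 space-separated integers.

Answer: 4 5 8 9 8 7 10

Derivation:
I0 mul r3: issue@1 deps=(None,None) exec_start@1 write@4
I1 add r4: issue@2 deps=(None,None) exec_start@2 write@5
I2 add r3: issue@3 deps=(1,None) exec_start@5 write@8
I3 add r3: issue@4 deps=(2,None) exec_start@8 write@9
I4 add r3: issue@5 deps=(1,1) exec_start@5 write@8
I5 add r3: issue@6 deps=(1,None) exec_start@6 write@7
I6 mul r1: issue@7 deps=(1,None) exec_start@7 write@10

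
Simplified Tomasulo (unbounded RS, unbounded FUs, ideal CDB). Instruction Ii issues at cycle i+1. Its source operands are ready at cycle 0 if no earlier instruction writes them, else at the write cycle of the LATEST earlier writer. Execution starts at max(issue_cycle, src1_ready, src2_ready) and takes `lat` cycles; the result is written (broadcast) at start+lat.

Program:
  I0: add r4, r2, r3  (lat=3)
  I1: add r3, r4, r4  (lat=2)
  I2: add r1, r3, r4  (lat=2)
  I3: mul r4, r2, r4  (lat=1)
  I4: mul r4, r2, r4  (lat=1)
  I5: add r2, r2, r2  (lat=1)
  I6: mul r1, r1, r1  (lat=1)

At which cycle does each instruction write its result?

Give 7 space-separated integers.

Answer: 4 6 8 5 6 7 9

Derivation:
I0 add r4: issue@1 deps=(None,None) exec_start@1 write@4
I1 add r3: issue@2 deps=(0,0) exec_start@4 write@6
I2 add r1: issue@3 deps=(1,0) exec_start@6 write@8
I3 mul r4: issue@4 deps=(None,0) exec_start@4 write@5
I4 mul r4: issue@5 deps=(None,3) exec_start@5 write@6
I5 add r2: issue@6 deps=(None,None) exec_start@6 write@7
I6 mul r1: issue@7 deps=(2,2) exec_start@8 write@9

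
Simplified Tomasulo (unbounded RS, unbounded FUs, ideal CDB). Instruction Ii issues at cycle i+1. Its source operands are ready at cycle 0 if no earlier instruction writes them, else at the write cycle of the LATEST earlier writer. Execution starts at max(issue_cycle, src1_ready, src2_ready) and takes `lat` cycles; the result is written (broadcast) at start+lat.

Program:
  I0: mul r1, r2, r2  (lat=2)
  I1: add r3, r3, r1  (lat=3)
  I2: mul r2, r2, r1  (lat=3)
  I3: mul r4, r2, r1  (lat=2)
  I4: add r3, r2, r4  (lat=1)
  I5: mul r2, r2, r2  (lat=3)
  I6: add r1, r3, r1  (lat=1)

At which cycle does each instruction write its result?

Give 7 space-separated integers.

Answer: 3 6 6 8 9 9 10

Derivation:
I0 mul r1: issue@1 deps=(None,None) exec_start@1 write@3
I1 add r3: issue@2 deps=(None,0) exec_start@3 write@6
I2 mul r2: issue@3 deps=(None,0) exec_start@3 write@6
I3 mul r4: issue@4 deps=(2,0) exec_start@6 write@8
I4 add r3: issue@5 deps=(2,3) exec_start@8 write@9
I5 mul r2: issue@6 deps=(2,2) exec_start@6 write@9
I6 add r1: issue@7 deps=(4,0) exec_start@9 write@10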